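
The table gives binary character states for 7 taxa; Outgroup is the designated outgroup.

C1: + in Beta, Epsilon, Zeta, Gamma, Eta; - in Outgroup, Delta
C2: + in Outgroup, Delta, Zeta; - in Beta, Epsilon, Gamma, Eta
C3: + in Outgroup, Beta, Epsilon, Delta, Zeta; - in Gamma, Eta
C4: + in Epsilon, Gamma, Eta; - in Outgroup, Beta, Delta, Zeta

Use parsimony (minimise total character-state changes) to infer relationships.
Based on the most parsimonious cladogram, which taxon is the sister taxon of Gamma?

Character polarity is set by the outgroup: the derived state is whichever differs from the outgroup's state, so for C2, C3 the derived state is '-', and for the remaining characters it is '+'.
C1 (derived state '+') is shared by Beta, Epsilon, Eta, Gamma, and Zeta — a synapomorphy uniting that clade.
C2 (derived state '-') is shared by Beta, Epsilon, Eta, and Gamma — a synapomorphy uniting that clade.
C3: derived state '-' in Eta and Gamma only — synapomorphy for {Eta, Gamma}.
C4: derived state '+' in Epsilon, Eta, and Gamma only — synapomorphy for {Epsilon, Eta, Gamma}.
Most parsimonious ingroup topology: ((((Epsilon,(Eta,Gamma)),Beta),Zeta),Delta).
Gamma and Eta form a cherry on this tree, so they are sister taxa.

Eta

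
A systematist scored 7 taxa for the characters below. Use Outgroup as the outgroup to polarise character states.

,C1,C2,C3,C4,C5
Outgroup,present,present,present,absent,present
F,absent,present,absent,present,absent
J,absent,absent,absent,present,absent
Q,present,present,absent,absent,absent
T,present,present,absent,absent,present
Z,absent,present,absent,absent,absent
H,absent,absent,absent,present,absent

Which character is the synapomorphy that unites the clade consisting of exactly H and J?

C2

Character polarity is set by the outgroup: the derived state is whichever differs from the outgroup's state, so for C1, C2, C3, C5 the derived state is 'absent', and for the remaining characters it is 'present'.
Only F, H, J, and Z show the derived state 'absent' for C1, supporting them as a clade.
C2 (derived state 'absent') is shared by H and J — a synapomorphy uniting that clade.
All ingroup taxa share the derived state 'absent' for C3; it defines the ingroup but does not resolve relationships within it.
C4 (derived state 'present') is shared by F, H, and J — a synapomorphy uniting that clade.
C5 (derived state 'absent') is shared by F, H, J, Q, and Z — a synapomorphy uniting that clade.
Most parsimonious ingroup topology: ((((F,(J,H)),Z),Q),T).
The clade {H, J} is supported by C2: its derived state 'absent' occurs in exactly those taxa and in no other taxon (including the outgroup).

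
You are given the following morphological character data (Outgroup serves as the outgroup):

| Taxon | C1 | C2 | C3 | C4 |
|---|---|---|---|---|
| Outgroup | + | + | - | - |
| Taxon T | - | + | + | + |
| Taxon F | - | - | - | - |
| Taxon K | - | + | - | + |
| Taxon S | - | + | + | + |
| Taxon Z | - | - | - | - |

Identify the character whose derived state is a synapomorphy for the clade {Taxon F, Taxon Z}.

C2

Character polarity is set by the outgroup: the derived state is whichever differs from the outgroup's state, so for C1, C2 the derived state is '-', and for the remaining characters it is '+'.
C1 (derived state '-') is shared by all ingroup taxa — unites the whole ingroup.
C2 (derived state '-') is shared by Taxon F and Taxon Z — a synapomorphy uniting that clade.
C3 (derived state '+') is shared by Taxon S and Taxon T — a synapomorphy uniting that clade.
Only Taxon K, Taxon S, and Taxon T show the derived state '+' for C4, supporting them as a clade.
Most parsimonious ingroup topology: (((Taxon T,Taxon S),Taxon K),(Taxon F,Taxon Z)).
The clade {Taxon F, Taxon Z} is supported by C2: its derived state '-' occurs in exactly those taxa and in no other taxon (including the outgroup).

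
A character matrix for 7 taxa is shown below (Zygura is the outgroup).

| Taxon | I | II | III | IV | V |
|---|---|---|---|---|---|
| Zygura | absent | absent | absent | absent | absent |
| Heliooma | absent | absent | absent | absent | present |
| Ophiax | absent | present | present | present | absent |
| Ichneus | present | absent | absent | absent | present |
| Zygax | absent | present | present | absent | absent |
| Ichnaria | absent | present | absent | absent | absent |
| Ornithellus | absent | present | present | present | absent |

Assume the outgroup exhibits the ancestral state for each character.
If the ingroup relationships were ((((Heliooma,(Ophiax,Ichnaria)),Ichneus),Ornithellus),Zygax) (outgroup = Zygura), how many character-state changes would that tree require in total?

11

Map each character onto ((((Heliooma,(Ophiax,Ichnaria)),Ichneus),Ornithellus),Zygax) (rooted by Zygura) and count the minimum state changes it requires (Fitch parsimony):
I: 1; II: 3; III: 3; IV: 2; V: 2.
Total tree length = 11.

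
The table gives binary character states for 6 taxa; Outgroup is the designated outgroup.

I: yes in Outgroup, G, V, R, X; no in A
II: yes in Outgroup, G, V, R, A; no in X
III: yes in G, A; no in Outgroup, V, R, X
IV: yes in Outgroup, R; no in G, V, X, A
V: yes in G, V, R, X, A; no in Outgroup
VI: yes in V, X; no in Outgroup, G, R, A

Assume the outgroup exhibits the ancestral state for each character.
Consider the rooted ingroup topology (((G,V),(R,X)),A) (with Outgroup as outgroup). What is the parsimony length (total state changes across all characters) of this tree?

Map each character onto (((G,V),(R,X)),A) (rooted by Outgroup) and count the minimum state changes it requires (Fitch parsimony):
I: 1; II: 1; III: 2; IV: 2; V: 1; VI: 2.
Total tree length = 9.

9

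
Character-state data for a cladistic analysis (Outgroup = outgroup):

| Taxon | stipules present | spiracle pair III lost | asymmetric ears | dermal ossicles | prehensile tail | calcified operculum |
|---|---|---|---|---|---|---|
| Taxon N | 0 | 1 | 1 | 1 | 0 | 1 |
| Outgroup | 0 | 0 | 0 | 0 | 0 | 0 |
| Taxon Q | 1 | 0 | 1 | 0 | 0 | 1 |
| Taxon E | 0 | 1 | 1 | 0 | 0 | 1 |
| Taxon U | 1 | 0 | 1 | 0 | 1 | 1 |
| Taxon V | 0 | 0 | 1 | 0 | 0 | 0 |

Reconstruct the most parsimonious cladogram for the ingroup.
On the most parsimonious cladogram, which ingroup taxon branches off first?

Taxon V

The outgroup has state '0' for every character, so '1' is the derived state throughout.
stipules present: derived state '1' in Taxon Q and Taxon U only — synapomorphy for {Taxon Q, Taxon U}.
spiracle pair III lost: derived state '1' in Taxon E and Taxon N only — synapomorphy for {Taxon E, Taxon N}.
asymmetric ears (derived state '1') is shared by all ingroup taxa — unites the whole ingroup.
dermal ossicles: derived state '1' in Taxon N only — an autapomorphy, so it tells us nothing about relationships among taxa.
prehensile tail: derived state '1' in Taxon U only — an autapomorphy, so it tells us nothing about relationships among taxa.
Only Taxon E, Taxon N, Taxon Q, and Taxon U show the derived state '1' for calcified operculum, supporting them as a clade.
Most parsimonious ingroup topology: (((Taxon E,Taxon N),(Taxon Q,Taxon U)),Taxon V).
Taxon V is sister to the clade containing all other ingroup taxa, so it is the earliest-diverging (most basal) ingroup lineage.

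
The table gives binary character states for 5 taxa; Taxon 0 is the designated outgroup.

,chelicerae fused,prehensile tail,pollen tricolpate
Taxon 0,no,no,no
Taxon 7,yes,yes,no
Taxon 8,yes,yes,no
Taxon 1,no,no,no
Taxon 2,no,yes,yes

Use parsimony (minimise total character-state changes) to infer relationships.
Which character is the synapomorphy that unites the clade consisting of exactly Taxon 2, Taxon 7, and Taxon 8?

prehensile tail

The outgroup has state 'no' for every character, so 'yes' is the derived state throughout.
chelicerae fused (derived state 'yes') is shared by Taxon 7 and Taxon 8 — a synapomorphy uniting that clade.
prehensile tail: derived state 'yes' in Taxon 2, Taxon 7, and Taxon 8 only — synapomorphy for {Taxon 2, Taxon 7, Taxon 8}.
pollen tricolpate: derived state 'yes' in Taxon 2 only — an autapomorphy, so it tells us nothing about relationships among taxa.
Most parsimonious ingroup topology: (((Taxon 7,Taxon 8),Taxon 2),Taxon 1).
The clade {Taxon 2, Taxon 7, Taxon 8} is supported by prehensile tail: its derived state 'yes' occurs in exactly those taxa and in no other taxon (including the outgroup).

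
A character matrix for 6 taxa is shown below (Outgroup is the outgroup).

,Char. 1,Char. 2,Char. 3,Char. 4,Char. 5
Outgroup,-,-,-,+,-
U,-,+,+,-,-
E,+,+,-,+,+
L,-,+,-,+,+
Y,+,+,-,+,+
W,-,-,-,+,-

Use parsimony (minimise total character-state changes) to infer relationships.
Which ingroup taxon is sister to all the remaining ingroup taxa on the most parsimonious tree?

W

Character polarity is set by the outgroup: the derived state is whichever differs from the outgroup's state, so for Char. 4 the derived state is '-', and for the remaining characters it is '+'.
Char. 1 (derived state '+') is shared by E and Y — a synapomorphy uniting that clade.
Char. 2 (derived state '+') is shared by E, L, U, and Y — a synapomorphy uniting that clade.
Char. 3 (derived state '+') is unique to U (autapomorphy; uninformative for grouping).
Char. 4: derived state '-' in U only — an autapomorphy, so it tells us nothing about relationships among taxa.
Char. 5: derived state '+' in E, L, and Y only — synapomorphy for {E, L, Y}.
Most parsimonious ingroup topology: (W,(U,(L,(Y,E)))).
W is sister to the clade containing all other ingroup taxa, so it is the earliest-diverging (most basal) ingroup lineage.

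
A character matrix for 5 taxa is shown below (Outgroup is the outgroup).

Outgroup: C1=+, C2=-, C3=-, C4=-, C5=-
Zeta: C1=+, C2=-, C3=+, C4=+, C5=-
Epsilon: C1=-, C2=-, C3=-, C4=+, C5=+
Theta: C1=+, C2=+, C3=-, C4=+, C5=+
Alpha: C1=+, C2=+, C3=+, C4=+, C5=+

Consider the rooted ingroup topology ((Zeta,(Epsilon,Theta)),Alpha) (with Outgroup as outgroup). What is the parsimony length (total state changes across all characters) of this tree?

Map each character onto ((Zeta,(Epsilon,Theta)),Alpha) (rooted by Outgroup) and count the minimum state changes it requires (Fitch parsimony):
C1: 1; C2: 2; C3: 2; C4: 1; C5: 2.
Total tree length = 8.

8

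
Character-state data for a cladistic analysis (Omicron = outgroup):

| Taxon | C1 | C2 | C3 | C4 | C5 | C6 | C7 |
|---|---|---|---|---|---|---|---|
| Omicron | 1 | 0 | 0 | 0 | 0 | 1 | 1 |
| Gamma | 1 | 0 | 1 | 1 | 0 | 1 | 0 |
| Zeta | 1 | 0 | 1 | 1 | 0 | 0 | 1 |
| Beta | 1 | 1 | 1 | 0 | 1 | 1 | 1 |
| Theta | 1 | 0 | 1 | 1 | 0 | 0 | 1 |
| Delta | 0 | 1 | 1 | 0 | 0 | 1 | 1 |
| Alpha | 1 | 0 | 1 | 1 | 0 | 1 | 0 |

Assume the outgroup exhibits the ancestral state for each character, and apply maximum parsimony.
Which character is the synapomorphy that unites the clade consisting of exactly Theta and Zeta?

Character polarity is set by the outgroup: the derived state is whichever differs from the outgroup's state, so for C1, C6, C7 the derived state is '0', and for the remaining characters it is '1'.
C1: derived state '0' in Delta only — an autapomorphy, so it tells us nothing about relationships among taxa.
C2 (derived state '1') is shared by Beta and Delta — a synapomorphy uniting that clade.
All ingroup taxa share the derived state '1' for C3; it defines the ingroup but does not resolve relationships within it.
C4: derived state '1' in Alpha, Gamma, Theta, and Zeta only — synapomorphy for {Alpha, Gamma, Theta, Zeta}.
C5 (derived state '1') is unique to Beta (autapomorphy; uninformative for grouping).
C6: derived state '0' in Theta and Zeta only — synapomorphy for {Theta, Zeta}.
C7: derived state '0' in Alpha and Gamma only — synapomorphy for {Alpha, Gamma}.
Most parsimonious ingroup topology: (((Gamma,Alpha),(Zeta,Theta)),(Beta,Delta)).
The clade {Theta, Zeta} is supported by C6: its derived state '0' occurs in exactly those taxa and in no other taxon (including the outgroup).

C6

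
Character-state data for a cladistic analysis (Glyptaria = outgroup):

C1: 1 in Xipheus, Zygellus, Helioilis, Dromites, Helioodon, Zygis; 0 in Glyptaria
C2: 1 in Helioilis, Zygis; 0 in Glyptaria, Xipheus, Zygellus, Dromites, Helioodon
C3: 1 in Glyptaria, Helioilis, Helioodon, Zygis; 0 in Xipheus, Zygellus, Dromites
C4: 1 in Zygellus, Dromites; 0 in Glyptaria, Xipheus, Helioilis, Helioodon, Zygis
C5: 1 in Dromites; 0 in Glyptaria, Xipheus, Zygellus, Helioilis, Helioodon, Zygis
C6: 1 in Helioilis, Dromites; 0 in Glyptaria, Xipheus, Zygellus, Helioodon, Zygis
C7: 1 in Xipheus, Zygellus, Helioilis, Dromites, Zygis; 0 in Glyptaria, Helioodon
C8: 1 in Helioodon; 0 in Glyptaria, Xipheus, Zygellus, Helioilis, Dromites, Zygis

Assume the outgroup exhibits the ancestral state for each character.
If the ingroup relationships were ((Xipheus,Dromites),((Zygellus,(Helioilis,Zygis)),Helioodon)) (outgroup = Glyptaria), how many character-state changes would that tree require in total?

12

Map each character onto ((Xipheus,Dromites),((Zygellus,(Helioilis,Zygis)),Helioodon)) (rooted by Glyptaria) and count the minimum state changes it requires (Fitch parsimony):
C1: 1; C2: 1; C3: 2; C4: 2; C5: 1; C6: 2; C7: 2; C8: 1.
Total tree length = 12.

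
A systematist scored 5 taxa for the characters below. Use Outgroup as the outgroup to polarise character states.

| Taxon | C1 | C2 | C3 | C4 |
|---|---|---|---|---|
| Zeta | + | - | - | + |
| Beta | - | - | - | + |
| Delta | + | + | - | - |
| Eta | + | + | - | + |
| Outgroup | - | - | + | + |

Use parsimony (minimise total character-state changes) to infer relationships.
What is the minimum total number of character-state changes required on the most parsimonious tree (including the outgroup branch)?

4

Character polarity is set by the outgroup: the derived state is whichever differs from the outgroup's state, so for C3, C4 the derived state is '-', and for the remaining characters it is '+'.
C1 (derived state '+') is shared by Delta, Eta, and Zeta — a synapomorphy uniting that clade.
C2: derived state '+' in Delta and Eta only — synapomorphy for {Delta, Eta}.
C3 (derived state '-') is shared by all ingroup taxa — unites the whole ingroup.
C4: derived state '-' in Delta only — an autapomorphy, so it tells us nothing about relationships among taxa.
Most parsimonious ingroup topology: (((Eta,Delta),Zeta),Beta).
Changes per character on this tree: C1: 1; C2: 1; C3: 1; C4: 1.
Total = 4.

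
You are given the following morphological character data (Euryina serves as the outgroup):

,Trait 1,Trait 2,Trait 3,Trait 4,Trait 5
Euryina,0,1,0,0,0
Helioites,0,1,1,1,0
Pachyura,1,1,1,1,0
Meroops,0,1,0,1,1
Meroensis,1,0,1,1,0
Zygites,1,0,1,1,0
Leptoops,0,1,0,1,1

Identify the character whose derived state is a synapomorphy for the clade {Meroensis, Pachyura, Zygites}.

Character polarity is set by the outgroup: the derived state is whichever differs from the outgroup's state, so for Trait 2 the derived state is '0', and for the remaining characters it is '1'.
Only Meroensis, Pachyura, and Zygites show the derived state '1' for Trait 1, supporting them as a clade.
Trait 2 (derived state '0') is shared by Meroensis and Zygites — a synapomorphy uniting that clade.
Trait 3: derived state '1' in Helioites, Meroensis, Pachyura, and Zygites only — synapomorphy for {Helioites, Meroensis, Pachyura, Zygites}.
Trait 4 (derived state '1') is shared by all ingroup taxa — unites the whole ingroup.
Trait 5: derived state '1' in Leptoops and Meroops only — synapomorphy for {Leptoops, Meroops}.
Most parsimonious ingroup topology: ((Helioites,(Pachyura,(Meroensis,Zygites))),(Meroops,Leptoops)).
The clade {Meroensis, Pachyura, Zygites} is supported by Trait 1: its derived state '1' occurs in exactly those taxa and in no other taxon (including the outgroup).

Trait 1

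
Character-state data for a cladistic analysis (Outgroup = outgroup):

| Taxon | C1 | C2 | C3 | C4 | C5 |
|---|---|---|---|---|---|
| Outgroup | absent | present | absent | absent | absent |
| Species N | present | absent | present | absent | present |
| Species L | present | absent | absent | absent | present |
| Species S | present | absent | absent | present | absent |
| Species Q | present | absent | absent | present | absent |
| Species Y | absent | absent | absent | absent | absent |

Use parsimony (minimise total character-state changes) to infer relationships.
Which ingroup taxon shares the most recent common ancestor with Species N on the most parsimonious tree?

Character polarity is set by the outgroup: the derived state is whichever differs from the outgroup's state, so for C2 the derived state is 'absent', and for the remaining characters it is 'present'.
C1: derived state 'present' in Species L, Species N, Species Q, and Species S only — synapomorphy for {Species L, Species N, Species Q, Species S}.
C2 (derived state 'absent') is shared by all ingroup taxa — unites the whole ingroup.
C3: derived state 'present' in Species N only — an autapomorphy, so it tells us nothing about relationships among taxa.
C4 (derived state 'present') is shared by Species Q and Species S — a synapomorphy uniting that clade.
C5 (derived state 'present') is shared by Species L and Species N — a synapomorphy uniting that clade.
Most parsimonious ingroup topology: (((Species N,Species L),(Species S,Species Q)),Species Y).
Species N and Species L form a cherry on this tree, so they are sister taxa.

Species L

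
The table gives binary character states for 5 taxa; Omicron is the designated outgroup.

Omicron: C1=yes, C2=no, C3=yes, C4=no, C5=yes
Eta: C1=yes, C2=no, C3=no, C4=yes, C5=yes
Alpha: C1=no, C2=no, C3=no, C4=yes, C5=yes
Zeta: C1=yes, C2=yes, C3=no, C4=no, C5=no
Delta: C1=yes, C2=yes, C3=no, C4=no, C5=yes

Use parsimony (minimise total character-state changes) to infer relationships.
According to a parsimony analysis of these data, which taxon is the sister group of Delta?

Character polarity is set by the outgroup: the derived state is whichever differs from the outgroup's state, so for C1, C3, C5 the derived state is 'no', and for the remaining characters it is 'yes'.
C1: derived state 'no' in Alpha only — an autapomorphy, so it tells us nothing about relationships among taxa.
Only Delta and Zeta show the derived state 'yes' for C2, supporting them as a clade.
C3 (derived state 'no') is shared by all ingroup taxa — unites the whole ingroup.
C4 (derived state 'yes') is shared by Alpha and Eta — a synapomorphy uniting that clade.
C5: derived state 'no' in Zeta only — an autapomorphy, so it tells us nothing about relationships among taxa.
Most parsimonious ingroup topology: ((Eta,Alpha),(Zeta,Delta)).
Delta and Zeta form a cherry on this tree, so they are sister taxa.

Zeta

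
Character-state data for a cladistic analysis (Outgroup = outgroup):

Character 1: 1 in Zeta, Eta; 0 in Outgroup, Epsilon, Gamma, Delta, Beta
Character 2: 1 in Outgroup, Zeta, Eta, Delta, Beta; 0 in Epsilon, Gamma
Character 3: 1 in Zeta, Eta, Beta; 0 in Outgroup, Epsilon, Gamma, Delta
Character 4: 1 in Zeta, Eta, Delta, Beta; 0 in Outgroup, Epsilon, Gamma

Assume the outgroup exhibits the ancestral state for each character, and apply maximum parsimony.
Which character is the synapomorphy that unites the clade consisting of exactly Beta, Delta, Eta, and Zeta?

Character 4

Character polarity is set by the outgroup: the derived state is whichever differs from the outgroup's state, so for Character 2 the derived state is '0', and for the remaining characters it is '1'.
Character 1: derived state '1' in Eta and Zeta only — synapomorphy for {Eta, Zeta}.
Character 2 (derived state '0') is shared by Epsilon and Gamma — a synapomorphy uniting that clade.
Only Beta, Eta, and Zeta show the derived state '1' for Character 3, supporting them as a clade.
Character 4 (derived state '1') is shared by Beta, Delta, Eta, and Zeta — a synapomorphy uniting that clade.
Most parsimonious ingroup topology: ((Epsilon,Gamma),(((Zeta,Eta),Beta),Delta)).
The clade {Beta, Delta, Eta, Zeta} is supported by Character 4: its derived state '1' occurs in exactly those taxa and in no other taxon (including the outgroup).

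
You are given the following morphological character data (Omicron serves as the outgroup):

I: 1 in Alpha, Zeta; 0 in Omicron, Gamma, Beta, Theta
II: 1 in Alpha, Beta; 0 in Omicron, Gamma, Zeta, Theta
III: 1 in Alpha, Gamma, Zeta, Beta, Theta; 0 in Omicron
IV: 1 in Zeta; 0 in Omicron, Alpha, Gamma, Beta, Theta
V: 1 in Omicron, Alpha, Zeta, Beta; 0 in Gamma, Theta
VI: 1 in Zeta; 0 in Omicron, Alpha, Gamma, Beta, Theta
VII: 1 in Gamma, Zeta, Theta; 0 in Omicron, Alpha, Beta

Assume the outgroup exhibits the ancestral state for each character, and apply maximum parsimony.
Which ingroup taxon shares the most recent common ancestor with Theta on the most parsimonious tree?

Gamma

Character polarity is set by the outgroup: the derived state is whichever differs from the outgroup's state, so for V the derived state is '0', and for the remaining characters it is '1'.
I (state '1') occurs in Alpha and Zeta but conflicts with the nesting implied by the other characters — most parsimoniously interpreted as homoplasy.
II: derived state '1' in Alpha and Beta only — synapomorphy for {Alpha, Beta}.
III (derived state '1') is shared by all ingroup taxa — unites the whole ingroup.
IV (derived state '1') is unique to Zeta (autapomorphy; uninformative for grouping).
V: derived state '0' in Gamma and Theta only — synapomorphy for {Gamma, Theta}.
VI: derived state '1' in Zeta only — an autapomorphy, so it tells us nothing about relationships among taxa.
VII (derived state '1') is shared by Gamma, Theta, and Zeta — a synapomorphy uniting that clade.
Most parsimonious ingroup topology: ((Alpha,Beta),((Gamma,Theta),Zeta)).
Theta and Gamma form a cherry on this tree, so they are sister taxa.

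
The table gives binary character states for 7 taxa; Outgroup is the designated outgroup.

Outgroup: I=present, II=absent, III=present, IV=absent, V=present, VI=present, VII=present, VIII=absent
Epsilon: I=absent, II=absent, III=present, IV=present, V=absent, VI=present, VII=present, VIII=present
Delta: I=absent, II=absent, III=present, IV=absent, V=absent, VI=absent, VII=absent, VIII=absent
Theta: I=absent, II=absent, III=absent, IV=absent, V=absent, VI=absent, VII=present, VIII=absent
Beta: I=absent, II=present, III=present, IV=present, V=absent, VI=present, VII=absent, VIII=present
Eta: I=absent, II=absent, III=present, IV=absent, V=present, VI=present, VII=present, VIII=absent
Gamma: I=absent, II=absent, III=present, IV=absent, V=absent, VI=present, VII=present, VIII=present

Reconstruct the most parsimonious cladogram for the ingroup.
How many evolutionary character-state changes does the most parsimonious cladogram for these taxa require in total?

Character polarity is set by the outgroup: the derived state is whichever differs from the outgroup's state, so for I, III, V, VI, VII the derived state is 'absent', and for the remaining characters it is 'present'.
I (derived state 'absent') is shared by all ingroup taxa — unites the whole ingroup.
II: derived state 'present' in Beta only — an autapomorphy, so it tells us nothing about relationships among taxa.
III (derived state 'absent') is unique to Theta (autapomorphy; uninformative for grouping).
Only Beta and Epsilon show the derived state 'present' for IV, supporting them as a clade.
V: derived state 'absent' in Beta, Delta, Epsilon, Gamma, and Theta only — synapomorphy for {Beta, Delta, Epsilon, Gamma, Theta}.
Only Delta and Theta show the derived state 'absent' for VI, supporting them as a clade.
VII groups Beta and Delta, which is incompatible with the clades supported by the remaining characters; treating it as convergent (homoplasy) costs fewer steps than any alternative tree.
Only Beta, Epsilon, and Gamma show the derived state 'present' for VIII, supporting them as a clade.
Most parsimonious ingroup topology: ((((Epsilon,Beta),Gamma),(Delta,Theta)),Eta).
Changes per character on this tree: I: 1; II: 1; III: 1; IV: 1; V: 1; VI: 1; VII: 2; VIII: 1.
Total = 9.

9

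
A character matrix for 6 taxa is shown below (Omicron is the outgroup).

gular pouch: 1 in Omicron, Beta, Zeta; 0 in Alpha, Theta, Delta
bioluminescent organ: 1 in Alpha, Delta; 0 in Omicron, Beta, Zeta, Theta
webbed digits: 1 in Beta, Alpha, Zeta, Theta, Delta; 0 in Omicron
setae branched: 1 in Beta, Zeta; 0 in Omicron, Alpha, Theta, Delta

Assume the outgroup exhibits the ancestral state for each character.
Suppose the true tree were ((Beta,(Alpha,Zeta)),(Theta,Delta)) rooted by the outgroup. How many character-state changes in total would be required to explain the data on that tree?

7

Map each character onto ((Beta,(Alpha,Zeta)),(Theta,Delta)) (rooted by Omicron) and count the minimum state changes it requires (Fitch parsimony):
gular pouch: 2; bioluminescent organ: 2; webbed digits: 1; setae branched: 2.
Total tree length = 7.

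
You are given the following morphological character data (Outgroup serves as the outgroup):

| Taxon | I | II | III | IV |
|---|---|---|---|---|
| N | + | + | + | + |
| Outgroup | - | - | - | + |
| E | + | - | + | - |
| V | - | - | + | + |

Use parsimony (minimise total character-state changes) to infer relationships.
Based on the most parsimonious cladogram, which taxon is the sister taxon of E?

Character polarity is set by the outgroup: the derived state is whichever differs from the outgroup's state, so for IV the derived state is '-', and for the remaining characters it is '+'.
Only E and N show the derived state '+' for I, supporting them as a clade.
II: derived state '+' in N only — an autapomorphy, so it tells us nothing about relationships among taxa.
All ingroup taxa share the derived state '+' for III; it defines the ingroup but does not resolve relationships within it.
IV (derived state '-') is unique to E (autapomorphy; uninformative for grouping).
Most parsimonious ingroup topology: ((E,N),V).
E and N form a cherry on this tree, so they are sister taxa.

N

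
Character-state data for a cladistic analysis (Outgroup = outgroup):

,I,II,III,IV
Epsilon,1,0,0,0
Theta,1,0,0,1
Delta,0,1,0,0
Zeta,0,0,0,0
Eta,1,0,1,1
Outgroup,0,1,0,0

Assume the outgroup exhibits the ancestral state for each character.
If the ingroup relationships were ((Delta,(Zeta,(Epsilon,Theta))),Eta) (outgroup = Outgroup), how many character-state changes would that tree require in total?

7

Map each character onto ((Delta,(Zeta,(Epsilon,Theta))),Eta) (rooted by Outgroup) and count the minimum state changes it requires (Fitch parsimony):
I: 2; II: 2; III: 1; IV: 2.
Total tree length = 7.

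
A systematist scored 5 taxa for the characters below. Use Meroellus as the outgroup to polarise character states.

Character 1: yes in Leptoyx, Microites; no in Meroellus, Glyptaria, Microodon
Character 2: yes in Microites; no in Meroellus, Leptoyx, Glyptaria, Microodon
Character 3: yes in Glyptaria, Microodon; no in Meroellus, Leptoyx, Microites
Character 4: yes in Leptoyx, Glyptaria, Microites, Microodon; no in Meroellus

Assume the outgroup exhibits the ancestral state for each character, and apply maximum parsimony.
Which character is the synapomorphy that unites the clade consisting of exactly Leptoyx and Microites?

The outgroup has state 'no' for every character, so 'yes' is the derived state throughout.
Only Leptoyx and Microites show the derived state 'yes' for Character 1, supporting them as a clade.
Character 2: derived state 'yes' in Microites only — an autapomorphy, so it tells us nothing about relationships among taxa.
Character 3: derived state 'yes' in Glyptaria and Microodon only — synapomorphy for {Glyptaria, Microodon}.
Character 4 (derived state 'yes') is shared by all ingroup taxa — unites the whole ingroup.
Most parsimonious ingroup topology: ((Leptoyx,Microites),(Glyptaria,Microodon)).
The clade {Leptoyx, Microites} is supported by Character 1: its derived state 'yes' occurs in exactly those taxa and in no other taxon (including the outgroup).

Character 1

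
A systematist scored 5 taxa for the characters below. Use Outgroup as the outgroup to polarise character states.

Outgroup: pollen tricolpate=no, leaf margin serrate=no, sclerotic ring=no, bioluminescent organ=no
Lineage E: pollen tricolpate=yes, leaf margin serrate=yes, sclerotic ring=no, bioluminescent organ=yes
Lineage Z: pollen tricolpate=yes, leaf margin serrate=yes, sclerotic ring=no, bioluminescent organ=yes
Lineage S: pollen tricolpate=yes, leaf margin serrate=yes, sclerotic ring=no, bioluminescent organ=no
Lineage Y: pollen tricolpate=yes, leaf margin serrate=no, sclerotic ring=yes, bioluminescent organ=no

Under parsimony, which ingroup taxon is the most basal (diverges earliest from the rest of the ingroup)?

Lineage Y

The outgroup has state 'no' for every character, so 'yes' is the derived state throughout.
All ingroup taxa share the derived state 'yes' for pollen tricolpate; it defines the ingroup but does not resolve relationships within it.
leaf margin serrate: derived state 'yes' in Lineage E, Lineage S, and Lineage Z only — synapomorphy for {Lineage E, Lineage S, Lineage Z}.
sclerotic ring (derived state 'yes') is unique to Lineage Y (autapomorphy; uninformative for grouping).
bioluminescent organ (derived state 'yes') is shared by Lineage E and Lineage Z — a synapomorphy uniting that clade.
Most parsimonious ingroup topology: (((Lineage E,Lineage Z),Lineage S),Lineage Y).
Lineage Y is sister to the clade containing all other ingroup taxa, so it is the earliest-diverging (most basal) ingroup lineage.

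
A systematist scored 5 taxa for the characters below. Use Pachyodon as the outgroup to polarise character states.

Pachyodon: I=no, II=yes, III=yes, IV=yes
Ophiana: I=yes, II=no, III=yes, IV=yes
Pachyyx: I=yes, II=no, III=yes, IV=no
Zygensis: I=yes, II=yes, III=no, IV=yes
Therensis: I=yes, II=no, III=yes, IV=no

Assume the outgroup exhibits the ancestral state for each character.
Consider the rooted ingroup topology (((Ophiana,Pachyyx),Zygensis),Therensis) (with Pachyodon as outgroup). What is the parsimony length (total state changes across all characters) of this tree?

6

Map each character onto (((Ophiana,Pachyyx),Zygensis),Therensis) (rooted by Pachyodon) and count the minimum state changes it requires (Fitch parsimony):
I: 1; II: 2; III: 1; IV: 2.
Total tree length = 6.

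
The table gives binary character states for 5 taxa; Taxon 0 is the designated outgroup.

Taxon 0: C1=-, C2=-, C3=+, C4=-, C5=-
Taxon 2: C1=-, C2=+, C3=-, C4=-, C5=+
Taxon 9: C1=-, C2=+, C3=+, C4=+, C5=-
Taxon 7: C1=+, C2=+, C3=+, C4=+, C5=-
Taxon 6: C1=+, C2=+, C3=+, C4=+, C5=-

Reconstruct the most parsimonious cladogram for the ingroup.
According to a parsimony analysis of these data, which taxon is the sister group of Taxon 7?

Character polarity is set by the outgroup: the derived state is whichever differs from the outgroup's state, so for C3 the derived state is '-', and for the remaining characters it is '+'.
C1 (derived state '+') is shared by Taxon 6 and Taxon 7 — a synapomorphy uniting that clade.
C2 (derived state '+') is shared by all ingroup taxa — unites the whole ingroup.
C3 (derived state '-') is unique to Taxon 2 (autapomorphy; uninformative for grouping).
C4: derived state '+' in Taxon 6, Taxon 7, and Taxon 9 only — synapomorphy for {Taxon 6, Taxon 7, Taxon 9}.
C5 (derived state '+') is unique to Taxon 2 (autapomorphy; uninformative for grouping).
Most parsimonious ingroup topology: (Taxon 2,(Taxon 9,(Taxon 7,Taxon 6))).
Taxon 7 and Taxon 6 form a cherry on this tree, so they are sister taxa.

Taxon 6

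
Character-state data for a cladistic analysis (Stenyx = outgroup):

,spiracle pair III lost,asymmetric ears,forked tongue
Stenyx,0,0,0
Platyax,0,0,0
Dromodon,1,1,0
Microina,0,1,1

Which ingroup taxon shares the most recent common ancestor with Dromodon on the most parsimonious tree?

Microina

The outgroup has state '0' for every character, so '1' is the derived state throughout.
spiracle pair III lost (derived state '1') is unique to Dromodon (autapomorphy; uninformative for grouping).
Only Dromodon and Microina show the derived state '1' for asymmetric ears, supporting them as a clade.
forked tongue (derived state '1') is unique to Microina (autapomorphy; uninformative for grouping).
Most parsimonious ingroup topology: (Platyax,(Dromodon,Microina)).
Dromodon and Microina form a cherry on this tree, so they are sister taxa.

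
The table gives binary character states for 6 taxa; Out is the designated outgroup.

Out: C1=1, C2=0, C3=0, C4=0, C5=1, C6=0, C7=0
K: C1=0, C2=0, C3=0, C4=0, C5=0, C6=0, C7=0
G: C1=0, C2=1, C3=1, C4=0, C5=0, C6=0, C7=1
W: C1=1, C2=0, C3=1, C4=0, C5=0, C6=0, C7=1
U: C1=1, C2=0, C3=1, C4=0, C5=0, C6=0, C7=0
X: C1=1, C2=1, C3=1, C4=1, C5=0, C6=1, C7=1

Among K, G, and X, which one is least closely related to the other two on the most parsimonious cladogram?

K

Character polarity is set by the outgroup: the derived state is whichever differs from the outgroup's state, so for C1, C5 the derived state is '0', and for the remaining characters it is '1'.
C1 (state '0') occurs in G and K but conflicts with the nesting implied by the other characters — most parsimoniously interpreted as homoplasy.
Only G and X show the derived state '1' for C2, supporting them as a clade.
C3: derived state '1' in G, U, W, and X only — synapomorphy for {G, U, W, X}.
C4 (derived state '1') is unique to X (autapomorphy; uninformative for grouping).
C5 (derived state '0') is shared by all ingroup taxa — unites the whole ingroup.
C6: derived state '1' in X only — an autapomorphy, so it tells us nothing about relationships among taxa.
Only G, W, and X show the derived state '1' for C7, supporting them as a clade.
Most parsimonious ingroup topology: (K,(((G,X),W),U)).
G and X share a more recent common ancestor with each other than either does with K, so K is the least closely related of the three.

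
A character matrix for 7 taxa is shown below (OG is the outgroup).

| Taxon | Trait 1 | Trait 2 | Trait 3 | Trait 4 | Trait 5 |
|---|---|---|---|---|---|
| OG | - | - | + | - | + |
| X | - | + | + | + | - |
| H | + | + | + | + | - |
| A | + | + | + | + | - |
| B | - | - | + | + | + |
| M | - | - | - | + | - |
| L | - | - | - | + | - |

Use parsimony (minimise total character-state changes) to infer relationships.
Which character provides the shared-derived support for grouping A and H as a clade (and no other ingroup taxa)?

Character polarity is set by the outgroup: the derived state is whichever differs from the outgroup's state, so for Trait 3, Trait 5 the derived state is '-', and for the remaining characters it is '+'.
Trait 1 (derived state '+') is shared by A and H — a synapomorphy uniting that clade.
Trait 2 (derived state '+') is shared by A, H, and X — a synapomorphy uniting that clade.
Trait 3 (derived state '-') is shared by L and M — a synapomorphy uniting that clade.
All ingroup taxa share the derived state '+' for Trait 4; it defines the ingroup but does not resolve relationships within it.
Only A, H, L, M, and X show the derived state '-' for Trait 5, supporting them as a clade.
Most parsimonious ingroup topology: (((X,(H,A)),(M,L)),B).
The clade {A, H} is supported by Trait 1: its derived state '+' occurs in exactly those taxa and in no other taxon (including the outgroup).

Trait 1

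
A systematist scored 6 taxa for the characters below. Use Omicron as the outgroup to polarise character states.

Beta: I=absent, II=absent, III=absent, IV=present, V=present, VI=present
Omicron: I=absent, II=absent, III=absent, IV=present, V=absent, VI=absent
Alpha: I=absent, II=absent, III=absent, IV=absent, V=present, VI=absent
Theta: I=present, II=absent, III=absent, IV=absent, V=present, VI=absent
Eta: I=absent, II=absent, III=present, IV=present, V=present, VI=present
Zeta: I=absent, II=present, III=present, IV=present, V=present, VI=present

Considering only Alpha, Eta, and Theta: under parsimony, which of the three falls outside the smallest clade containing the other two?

Eta

Character polarity is set by the outgroup: the derived state is whichever differs from the outgroup's state, so for IV the derived state is 'absent', and for the remaining characters it is 'present'.
I (derived state 'present') is unique to Theta (autapomorphy; uninformative for grouping).
II (derived state 'present') is unique to Zeta (autapomorphy; uninformative for grouping).
III: derived state 'present' in Eta and Zeta only — synapomorphy for {Eta, Zeta}.
Only Alpha and Theta show the derived state 'absent' for IV, supporting them as a clade.
V (derived state 'present') is shared by all ingroup taxa — unites the whole ingroup.
VI (derived state 'present') is shared by Beta, Eta, and Zeta — a synapomorphy uniting that clade.
Most parsimonious ingroup topology: ((Alpha,Theta),((Zeta,Eta),Beta)).
Theta and Alpha share a more recent common ancestor with each other than either does with Eta, so Eta is the least closely related of the three.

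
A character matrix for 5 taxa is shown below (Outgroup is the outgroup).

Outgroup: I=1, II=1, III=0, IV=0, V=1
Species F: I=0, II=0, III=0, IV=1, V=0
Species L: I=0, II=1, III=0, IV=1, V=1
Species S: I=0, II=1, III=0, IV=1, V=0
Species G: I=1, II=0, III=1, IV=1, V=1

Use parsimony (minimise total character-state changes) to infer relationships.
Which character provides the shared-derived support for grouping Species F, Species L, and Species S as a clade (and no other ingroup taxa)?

Character polarity is set by the outgroup: the derived state is whichever differs from the outgroup's state, so for I, II, V the derived state is '0', and for the remaining characters it is '1'.
I: derived state '0' in Species F, Species L, and Species S only — synapomorphy for {Species F, Species L, Species S}.
II groups Species F and Species G, which is incompatible with the clades supported by the remaining characters; treating it as convergent (homoplasy) costs fewer steps than any alternative tree.
III: derived state '1' in Species G only — an autapomorphy, so it tells us nothing about relationships among taxa.
IV (derived state '1') is shared by all ingroup taxa — unites the whole ingroup.
V (derived state '0') is shared by Species F and Species S — a synapomorphy uniting that clade.
Most parsimonious ingroup topology: (((Species F,Species S),Species L),Species G).
The clade {Species F, Species L, Species S} is supported by I: its derived state '0' occurs in exactly those taxa and in no other taxon (including the outgroup).

I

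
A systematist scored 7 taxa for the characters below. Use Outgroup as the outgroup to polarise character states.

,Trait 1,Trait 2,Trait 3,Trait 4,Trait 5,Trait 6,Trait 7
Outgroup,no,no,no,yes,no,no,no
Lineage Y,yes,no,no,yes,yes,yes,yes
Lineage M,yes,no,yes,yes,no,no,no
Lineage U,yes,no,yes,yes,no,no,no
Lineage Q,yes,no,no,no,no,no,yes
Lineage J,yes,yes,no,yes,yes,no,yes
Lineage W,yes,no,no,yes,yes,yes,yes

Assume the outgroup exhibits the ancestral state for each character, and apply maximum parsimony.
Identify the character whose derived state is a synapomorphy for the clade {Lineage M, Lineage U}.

Trait 3

Character polarity is set by the outgroup: the derived state is whichever differs from the outgroup's state, so for Trait 4 the derived state is 'no', and for the remaining characters it is 'yes'.
All ingroup taxa share the derived state 'yes' for Trait 1; it defines the ingroup but does not resolve relationships within it.
Trait 2 (derived state 'yes') is unique to Lineage J (autapomorphy; uninformative for grouping).
Only Lineage M and Lineage U show the derived state 'yes' for Trait 3, supporting them as a clade.
Trait 4 (derived state 'no') is unique to Lineage Q (autapomorphy; uninformative for grouping).
Only Lineage J, Lineage W, and Lineage Y show the derived state 'yes' for Trait 5, supporting them as a clade.
Only Lineage W and Lineage Y show the derived state 'yes' for Trait 6, supporting them as a clade.
Only Lineage J, Lineage Q, Lineage W, and Lineage Y show the derived state 'yes' for Trait 7, supporting them as a clade.
Most parsimonious ingroup topology: ((((Lineage Y,Lineage W),Lineage J),Lineage Q),(Lineage M,Lineage U)).
The clade {Lineage M, Lineage U} is supported by Trait 3: its derived state 'yes' occurs in exactly those taxa and in no other taxon (including the outgroup).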